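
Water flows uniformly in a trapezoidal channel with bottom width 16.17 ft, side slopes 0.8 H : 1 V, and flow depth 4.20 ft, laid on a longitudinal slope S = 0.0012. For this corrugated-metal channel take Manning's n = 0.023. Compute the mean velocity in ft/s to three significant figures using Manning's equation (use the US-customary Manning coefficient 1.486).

4.70 ft/s

A = (b + z·y)·y = (16.17 + 0.8×4.20)×4.20 = 82.03 ft²
P = b + 2y√(1+z²) = 16.17 + 2×4.20×√(1+0.8²) = 26.93 ft
R = A/P = 82.03/26.93 = 3.046 ft
Q = (1.486/n)·A·R^(2/3)·S^(1/2) = (1.486/0.023) × 82.03 × 3.046^(2/3) × 0.0012^(1/2) = 385.8 ft³/s
V = Q/A = 385.8/82.03 = 4.703 ft/s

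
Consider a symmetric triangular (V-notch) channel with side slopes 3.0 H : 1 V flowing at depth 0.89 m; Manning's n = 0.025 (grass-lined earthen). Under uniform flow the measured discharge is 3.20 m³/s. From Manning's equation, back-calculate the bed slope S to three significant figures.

0.00358

A = z·y² = 3.0×0.89² = 2.376 m²
P = 2y√(1+z²) = 2×0.89×√(1+3.0²) = 5.629 m
R = A/P = 2.376/5.629 = 0.4222 m
S = (Q·n / (1·A·R^(2/3)))² = (3.20×0.025 / (1×2.376×0.5628))² = 0.003579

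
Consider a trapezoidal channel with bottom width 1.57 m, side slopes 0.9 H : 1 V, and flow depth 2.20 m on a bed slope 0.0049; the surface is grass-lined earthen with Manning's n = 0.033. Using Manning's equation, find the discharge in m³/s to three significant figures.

17.0 m³/s

A = (b + z·y)·y = (1.57 + 0.9×2.20)×2.20 = 7.810 m²
P = b + 2y√(1+z²) = 1.57 + 2×2.20×√(1+0.9²) = 7.490 m
R = A/P = 7.810/7.490 = 1.043 m
Q = (1/n)·A·R^(2/3)·S^(1/2) = (1/0.033) × 7.810 × 1.043^(2/3) × 0.0049^(1/2) = 17.04 m³/s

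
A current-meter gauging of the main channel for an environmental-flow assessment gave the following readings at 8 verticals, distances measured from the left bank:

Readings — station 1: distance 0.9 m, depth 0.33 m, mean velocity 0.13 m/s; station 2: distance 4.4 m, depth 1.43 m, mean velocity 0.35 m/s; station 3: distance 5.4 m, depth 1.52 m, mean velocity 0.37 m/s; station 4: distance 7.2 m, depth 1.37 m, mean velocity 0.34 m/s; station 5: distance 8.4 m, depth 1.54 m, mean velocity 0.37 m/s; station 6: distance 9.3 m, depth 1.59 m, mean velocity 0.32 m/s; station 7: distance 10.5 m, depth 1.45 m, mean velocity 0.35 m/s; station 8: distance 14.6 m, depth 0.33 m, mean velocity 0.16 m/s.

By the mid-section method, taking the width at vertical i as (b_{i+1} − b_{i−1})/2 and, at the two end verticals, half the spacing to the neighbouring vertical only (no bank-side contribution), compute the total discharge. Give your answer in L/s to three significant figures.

5270 L/s

w_1 = (4.4 − 0.9)/2 = 1.75 m; q_1 = 0.13 × 0.33 × 1.75 = 0.07508 m³/s
w_2 = (5.4 − 0.9)/2 = 2.25 m; q_2 = 0.35 × 1.43 × 2.25 = 1.126 m³/s
w_3 = (7.2 − 4.4)/2 = 1.4 m; q_3 = 0.37 × 1.52 × 1.4 = 0.7874 m³/s
w_4 = (8.4 − 5.4)/2 = 1.5 m; q_4 = 0.34 × 1.37 × 1.5 = 0.6987 m³/s
w_5 = (9.3 − 7.2)/2 = 1.05 m; q_5 = 0.37 × 1.54 × 1.05 = 0.5983 m³/s
w_6 = (10.5 − 8.4)/2 = 1.05 m; q_6 = 0.32 × 1.59 × 1.05 = 0.5342 m³/s
w_7 = (14.6 − 9.3)/2 = 2.65 m; q_7 = 0.35 × 1.45 × 2.65 = 1.345 m³/s
w_8 = (14.6 − 10.5)/2 = 2.05 m; q_8 = 0.16 × 0.33 × 2.05 = 0.1082 m³/s
Q = Σ qᵢ = 5.273 m³/s
= 5.273 × 1000 = 5273 L/s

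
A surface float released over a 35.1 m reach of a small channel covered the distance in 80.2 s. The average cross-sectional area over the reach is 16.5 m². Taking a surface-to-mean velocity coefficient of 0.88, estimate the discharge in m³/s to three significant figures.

6.35 m³/s

v_surface = L / t̄ = 35.1 / 80.2 = 0.4377 m/s
v_mean = 0.88 × 0.4377 = 0.3851 m/s
Q = A × v_mean = 16.5 × 0.3851 = 6.355 m³/s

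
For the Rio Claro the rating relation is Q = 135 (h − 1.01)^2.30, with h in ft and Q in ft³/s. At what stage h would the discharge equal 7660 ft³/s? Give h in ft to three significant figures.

h − h₀ = (Q/C)^(1/b) = (7660/135)^(1/2.30) = 5.788 ft
h = 1.01 + 5.788 = 6.798 ft

6.80 ft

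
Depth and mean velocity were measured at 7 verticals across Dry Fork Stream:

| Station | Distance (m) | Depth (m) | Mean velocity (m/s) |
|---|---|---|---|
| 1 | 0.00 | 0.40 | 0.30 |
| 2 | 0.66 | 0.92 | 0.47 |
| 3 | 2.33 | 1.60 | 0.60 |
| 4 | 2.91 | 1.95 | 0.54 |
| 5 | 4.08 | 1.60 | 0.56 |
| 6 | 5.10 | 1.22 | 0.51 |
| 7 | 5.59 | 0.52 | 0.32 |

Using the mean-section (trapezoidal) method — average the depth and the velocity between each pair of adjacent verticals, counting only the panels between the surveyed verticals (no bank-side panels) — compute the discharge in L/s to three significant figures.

3970 L/s

Panel 1-2: Δb = 0.66 m, d̄ = (0.40+0.92)/2 = 0.66, v̄ = (0.30+0.47)/2 = 0.385 → q = 0.66×0.66×0.385 = 0.1677 m³/s
Panel 2-3: Δb = 1.67 m, d̄ = (0.92+1.60)/2 = 1.26, v̄ = (0.47+0.60)/2 = 0.535 → q = 1.67×1.26×0.535 = 1.126 m³/s
Panel 3-4: Δb = 0.58 m, d̄ = (1.60+1.95)/2 = 1.775, v̄ = (0.60+0.54)/2 = 0.57 → q = 0.58×1.775×0.57 = 0.5868 m³/s
Panel 4-5: Δb = 1.17 m, d̄ = (1.95+1.60)/2 = 1.775, v̄ = (0.54+0.56)/2 = 0.55 → q = 1.17×1.775×0.55 = 1.142 m³/s
Panel 5-6: Δb = 1.02 m, d̄ = (1.60+1.22)/2 = 1.41, v̄ = (0.56+0.51)/2 = 0.535 → q = 1.02×1.41×0.535 = 0.7694 m³/s
Panel 6-7: Δb = 0.49 m, d̄ = (1.22+0.52)/2 = 0.87, v̄ = (0.51+0.32)/2 = 0.415 → q = 0.49×0.87×0.415 = 0.1769 m³/s
Q = Σ q = 3.969 m³/s
= 3.969 × 1000 = 3969 L/s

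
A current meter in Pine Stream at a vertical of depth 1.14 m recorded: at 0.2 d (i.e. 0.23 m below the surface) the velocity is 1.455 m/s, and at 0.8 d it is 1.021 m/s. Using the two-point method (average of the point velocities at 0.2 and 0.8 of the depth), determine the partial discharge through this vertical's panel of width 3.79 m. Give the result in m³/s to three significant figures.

v̄ = (1.455 + 1.021) / 2 = 1.238 m/s
q = v̄ × d × w = 1.238 × 1.14 × 3.79 = 5.349 m³/s

5.35 m³/s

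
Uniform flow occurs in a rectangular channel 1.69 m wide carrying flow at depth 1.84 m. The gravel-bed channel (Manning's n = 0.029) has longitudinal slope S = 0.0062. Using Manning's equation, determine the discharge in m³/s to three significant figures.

A = b·y = 1.69 × 1.84 = 3.110 m²
P = b + 2y = 1.69 + 2×1.84 = 5.370 m
R = A/P = 3.110/5.370 = 0.5791 m
Q = (1/n)·A·R^(2/3)·S^(1/2) = (1/0.029) × 3.110 × 0.5791^(2/3) × 0.0062^(1/2) = 5.866 m³/s

5.87 m³/s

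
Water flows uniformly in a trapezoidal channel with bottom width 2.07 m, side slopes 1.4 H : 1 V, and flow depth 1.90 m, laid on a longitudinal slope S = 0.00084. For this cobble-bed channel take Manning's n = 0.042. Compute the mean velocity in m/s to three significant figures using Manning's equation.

A = (b + z·y)·y = (2.07 + 1.4×1.90)×1.90 = 8.987 m²
P = b + 2y√(1+z²) = 2.07 + 2×1.90×√(1+1.4²) = 8.608 m
R = A/P = 8.987/8.608 = 1.044 m
Q = (1/n)·A·R^(2/3)·S^(1/2) = (1/0.042) × 8.987 × 1.044^(2/3) × 0.00084^(1/2) = 6.382 m³/s
V = Q/A = 6.382/8.987 = 0.7102 m/s

0.710 m/s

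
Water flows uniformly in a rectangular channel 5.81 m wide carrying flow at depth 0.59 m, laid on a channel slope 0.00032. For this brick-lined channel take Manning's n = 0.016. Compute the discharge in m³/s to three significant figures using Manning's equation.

2.38 m³/s

A = b·y = 5.81 × 0.59 = 3.428 m²
P = b + 2y = 5.81 + 2×0.59 = 6.990 m
R = A/P = 3.428/6.990 = 0.4904 m
Q = (1/n)·A·R^(2/3)·S^(1/2) = (1/0.016) × 3.428 × 0.4904^(2/3) × 0.00032^(1/2) = 2.383 m³/s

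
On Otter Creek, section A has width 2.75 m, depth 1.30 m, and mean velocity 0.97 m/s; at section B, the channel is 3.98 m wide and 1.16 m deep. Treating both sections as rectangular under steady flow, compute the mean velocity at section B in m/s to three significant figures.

Q = A₁V₁ = (2.75×1.30) × 0.97 = 3.468 m³/s
A₂ = 3.98 × 1.16 = 4.617 m²
V₂ = Q/A₂ = 3.468/4.617 = 0.7511 m/s

0.751 m/s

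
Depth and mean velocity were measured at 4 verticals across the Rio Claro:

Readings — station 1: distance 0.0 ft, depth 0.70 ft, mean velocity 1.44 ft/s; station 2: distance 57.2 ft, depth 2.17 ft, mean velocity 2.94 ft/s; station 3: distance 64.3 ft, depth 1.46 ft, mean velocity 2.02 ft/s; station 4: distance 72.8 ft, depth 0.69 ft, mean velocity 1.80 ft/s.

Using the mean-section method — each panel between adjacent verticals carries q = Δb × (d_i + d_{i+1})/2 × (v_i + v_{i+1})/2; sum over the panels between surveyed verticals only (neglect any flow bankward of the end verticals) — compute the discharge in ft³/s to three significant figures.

229 ft³/s

Panel 1-2: Δb = 57.2 ft, d̄ = (0.70+2.17)/2 = 1.435, v̄ = (1.44+2.94)/2 = 2.19 → q = 57.2×1.435×2.19 = 179.8 ft³/s
Panel 2-3: Δb = 7.1 ft, d̄ = (2.17+1.46)/2 = 1.815, v̄ = (2.94+2.02)/2 = 2.48 → q = 7.1×1.815×2.48 = 31.96 ft³/s
Panel 3-4: Δb = 8.5 ft, d̄ = (1.46+0.69)/2 = 1.075, v̄ = (2.02+1.80)/2 = 1.91 → q = 8.5×1.075×1.91 = 17.45 ft³/s
Q = Σ q = 229.2 ft³/s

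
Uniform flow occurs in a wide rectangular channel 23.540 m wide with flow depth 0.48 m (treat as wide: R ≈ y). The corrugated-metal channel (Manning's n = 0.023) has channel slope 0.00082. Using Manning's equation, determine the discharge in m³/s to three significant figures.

A = b·y = 23.540 × 0.48 = 11.30 m²
Wide channel: R ≈ y = 0.48 m
Q = (1/n)·A·R^(2/3)·S^(1/2) = (1/0.023) × 11.30 × 0.4800^(2/3) × 0.00082^(1/2) = 8.624 m³/s

8.62 m³/s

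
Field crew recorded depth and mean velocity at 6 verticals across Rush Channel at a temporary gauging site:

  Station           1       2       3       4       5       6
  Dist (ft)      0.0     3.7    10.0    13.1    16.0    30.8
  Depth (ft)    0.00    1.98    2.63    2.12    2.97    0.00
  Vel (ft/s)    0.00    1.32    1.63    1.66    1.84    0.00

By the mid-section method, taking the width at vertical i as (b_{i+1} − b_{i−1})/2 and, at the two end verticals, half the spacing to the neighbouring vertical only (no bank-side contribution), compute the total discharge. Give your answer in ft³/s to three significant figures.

92.1 ft³/s

w_2 = (10.0 − 0.0)/2 = 5 ft; q_2 = 1.32 × 1.98 × 5 = 13.07 ft³/s
w_3 = (13.1 − 3.7)/2 = 4.7 ft; q_3 = 1.63 × 2.63 × 4.7 = 20.15 ft³/s
w_4 = (16.0 − 10.0)/2 = 3 ft; q_4 = 1.66 × 2.12 × 3 = 10.56 ft³/s
w_5 = (30.8 − 13.1)/2 = 8.85 ft; q_5 = 1.84 × 2.97 × 8.85 = 48.36 ft³/s
Stations 1, 6 contribute zero (depth or velocity is 0).
Q = Σ qᵢ = 92.14 ft³/s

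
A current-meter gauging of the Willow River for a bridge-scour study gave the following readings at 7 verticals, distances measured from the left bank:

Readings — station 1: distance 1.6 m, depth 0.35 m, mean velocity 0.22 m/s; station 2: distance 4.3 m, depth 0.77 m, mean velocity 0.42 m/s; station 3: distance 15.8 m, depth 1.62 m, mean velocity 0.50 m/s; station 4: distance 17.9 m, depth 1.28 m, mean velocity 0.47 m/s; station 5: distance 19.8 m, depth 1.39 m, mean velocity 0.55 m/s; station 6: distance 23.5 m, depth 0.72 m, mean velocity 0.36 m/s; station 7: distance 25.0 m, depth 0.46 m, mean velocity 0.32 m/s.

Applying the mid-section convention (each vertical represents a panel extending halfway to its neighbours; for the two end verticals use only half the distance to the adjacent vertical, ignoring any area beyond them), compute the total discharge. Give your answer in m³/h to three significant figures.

43300 m³/h

w_1 = (4.3 − 1.6)/2 = 1.35 m; q_1 = 0.22 × 0.35 × 1.35 = 0.1040 m³/s
w_2 = (15.8 − 1.6)/2 = 7.1 m; q_2 = 0.42 × 0.77 × 7.1 = 2.296 m³/s
w_3 = (17.9 − 4.3)/2 = 6.8 m; q_3 = 0.50 × 1.62 × 6.8 = 5.508 m³/s
w_4 = (19.8 − 15.8)/2 = 2 m; q_4 = 0.47 × 1.28 × 2 = 1.203 m³/s
w_5 = (23.5 − 17.9)/2 = 2.8 m; q_5 = 0.55 × 1.39 × 2.8 = 2.141 m³/s
w_6 = (25.0 − 19.8)/2 = 2.6 m; q_6 = 0.36 × 0.72 × 2.6 = 0.6739 m³/s
w_7 = (25.0 − 23.5)/2 = 0.75 m; q_7 = 0.32 × 0.46 × 0.75 = 0.1104 m³/s
Q = Σ qᵢ = 12.04 m³/s
= 12.04 × 3600 = 43330 m³/h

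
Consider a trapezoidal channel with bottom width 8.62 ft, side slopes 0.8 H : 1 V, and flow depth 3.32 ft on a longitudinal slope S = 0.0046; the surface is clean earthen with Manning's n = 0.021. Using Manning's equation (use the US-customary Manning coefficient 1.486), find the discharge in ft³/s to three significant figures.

303 ft³/s

A = (b + z·y)·y = (8.62 + 0.8×3.32)×3.32 = 37.44 ft²
P = b + 2y√(1+z²) = 8.62 + 2×3.32×√(1+0.8²) = 17.12 ft
R = A/P = 37.44/17.12 = 2.186 ft
Q = (1.486/n)·A·R^(2/3)·S^(1/2) = (1.486/0.021) × 37.44 × 2.186^(2/3) × 0.0046^(1/2) = 302.7 ft³/s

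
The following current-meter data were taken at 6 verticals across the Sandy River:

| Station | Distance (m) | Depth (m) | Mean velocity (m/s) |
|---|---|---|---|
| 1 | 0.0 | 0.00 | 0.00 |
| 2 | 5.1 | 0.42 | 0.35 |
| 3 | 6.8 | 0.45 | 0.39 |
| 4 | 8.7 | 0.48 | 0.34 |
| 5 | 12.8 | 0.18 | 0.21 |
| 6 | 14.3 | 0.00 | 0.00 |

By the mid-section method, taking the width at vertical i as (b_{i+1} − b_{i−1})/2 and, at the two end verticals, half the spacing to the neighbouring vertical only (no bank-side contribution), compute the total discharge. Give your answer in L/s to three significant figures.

1410 L/s

w_2 = (6.8 − 0.0)/2 = 3.4 m; q_2 = 0.35 × 0.42 × 3.4 = 0.4998 m³/s
w_3 = (8.7 − 5.1)/2 = 1.8 m; q_3 = 0.39 × 0.45 × 1.8 = 0.3159 m³/s
w_4 = (12.8 − 6.8)/2 = 3 m; q_4 = 0.34 × 0.48 × 3 = 0.4896 m³/s
w_5 = (14.3 − 8.7)/2 = 2.8 m; q_5 = 0.21 × 0.18 × 2.8 = 0.1058 m³/s
Stations 1, 6 contribute zero (depth or velocity is 0).
Q = Σ qᵢ = 1.411 m³/s
= 1.411 × 1000 = 1411 L/s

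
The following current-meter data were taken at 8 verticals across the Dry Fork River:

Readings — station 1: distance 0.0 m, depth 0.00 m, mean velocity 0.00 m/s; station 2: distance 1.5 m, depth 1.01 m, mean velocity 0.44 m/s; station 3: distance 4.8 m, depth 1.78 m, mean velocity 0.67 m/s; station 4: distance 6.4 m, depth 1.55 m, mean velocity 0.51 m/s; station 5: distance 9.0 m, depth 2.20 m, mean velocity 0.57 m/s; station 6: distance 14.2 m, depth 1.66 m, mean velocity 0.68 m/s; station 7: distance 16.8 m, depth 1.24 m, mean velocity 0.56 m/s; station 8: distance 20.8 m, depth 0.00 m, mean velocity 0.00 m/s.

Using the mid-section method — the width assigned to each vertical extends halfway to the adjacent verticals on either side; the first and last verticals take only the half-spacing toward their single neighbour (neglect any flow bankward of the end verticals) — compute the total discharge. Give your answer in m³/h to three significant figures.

62000 m³/h

w_2 = (4.8 − 0.0)/2 = 2.4 m; q_2 = 0.44 × 1.01 × 2.4 = 1.067 m³/s
w_3 = (6.4 − 1.5)/2 = 2.45 m; q_3 = 0.67 × 1.78 × 2.45 = 2.922 m³/s
w_4 = (9.0 − 4.8)/2 = 2.1 m; q_4 = 0.51 × 1.55 × 2.1 = 1.660 m³/s
w_5 = (14.2 − 6.4)/2 = 3.9 m; q_5 = 0.57 × 2.20 × 3.9 = 4.891 m³/s
w_6 = (16.8 − 9.0)/2 = 3.9 m; q_6 = 0.68 × 1.66 × 3.9 = 4.402 m³/s
w_7 = (20.8 − 14.2)/2 = 3.3 m; q_7 = 0.56 × 1.24 × 3.3 = 2.292 m³/s
Stations 1, 8 contribute zero (depth or velocity is 0).
Q = Σ qᵢ = 17.23 m³/s
= 17.23 × 3600 = 62040 m³/h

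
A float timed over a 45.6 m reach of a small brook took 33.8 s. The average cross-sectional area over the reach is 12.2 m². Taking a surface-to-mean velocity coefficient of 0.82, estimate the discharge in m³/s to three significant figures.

v_surface = L / t̄ = 45.6 / 33.8 = 1.349 m/s
v_mean = 0.82 × 1.349 = 1.106 m/s
Q = A × v_mean = 12.2 × 1.106 = 13.50 m³/s

13.5 m³/s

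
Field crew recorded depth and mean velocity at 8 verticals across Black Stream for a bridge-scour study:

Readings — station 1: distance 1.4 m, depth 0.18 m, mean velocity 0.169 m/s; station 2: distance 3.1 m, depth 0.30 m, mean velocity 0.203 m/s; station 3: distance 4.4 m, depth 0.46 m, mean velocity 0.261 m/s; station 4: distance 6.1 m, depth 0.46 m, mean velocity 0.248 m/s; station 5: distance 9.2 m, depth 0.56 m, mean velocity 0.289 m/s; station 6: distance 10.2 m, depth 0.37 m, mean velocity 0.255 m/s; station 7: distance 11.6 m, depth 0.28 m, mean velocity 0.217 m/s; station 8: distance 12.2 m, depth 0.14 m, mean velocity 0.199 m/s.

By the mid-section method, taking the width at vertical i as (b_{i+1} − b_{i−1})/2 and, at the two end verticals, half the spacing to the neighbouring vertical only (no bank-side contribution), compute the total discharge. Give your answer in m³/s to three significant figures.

w_1 = (3.1 − 1.4)/2 = 0.85 m; q_1 = 0.169 × 0.18 × 0.85 = 0.02586 m³/s
w_2 = (4.4 − 1.4)/2 = 1.5 m; q_2 = 0.203 × 0.30 × 1.5 = 0.09135 m³/s
w_3 = (6.1 − 3.1)/2 = 1.5 m; q_3 = 0.261 × 0.46 × 1.5 = 0.1801 m³/s
w_4 = (9.2 − 4.4)/2 = 2.4 m; q_4 = 0.248 × 0.46 × 2.4 = 0.2738 m³/s
w_5 = (10.2 − 6.1)/2 = 2.05 m; q_5 = 0.289 × 0.56 × 2.05 = 0.3318 m³/s
w_6 = (11.6 − 9.2)/2 = 1.2 m; q_6 = 0.255 × 0.37 × 1.2 = 0.1132 m³/s
w_7 = (12.2 − 10.2)/2 = 1 m; q_7 = 0.217 × 0.28 × 1 = 0.06076 m³/s
w_8 = (12.2 − 11.6)/2 = 0.3 m; q_8 = 0.199 × 0.14 × 0.3 = 0.008358 m³/s
Q = Σ qᵢ = 1.085 m³/s

1.09 m³/s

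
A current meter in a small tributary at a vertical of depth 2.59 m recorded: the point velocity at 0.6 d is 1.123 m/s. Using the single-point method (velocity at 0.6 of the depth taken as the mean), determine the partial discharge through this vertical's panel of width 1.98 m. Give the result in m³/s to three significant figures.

v̄ = v₀.₆ = 1.123 m/s
q = v̄ × d × w = 1.123 × 2.59 × 1.98 = 5.759 m³/s

5.76 m³/s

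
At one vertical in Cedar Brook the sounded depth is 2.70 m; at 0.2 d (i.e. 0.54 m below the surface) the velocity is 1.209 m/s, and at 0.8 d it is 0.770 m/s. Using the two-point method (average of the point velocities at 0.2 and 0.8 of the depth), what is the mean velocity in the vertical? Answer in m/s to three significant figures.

0.990 m/s

v̄ = (1.209 + 0.770) / 2 = 0.9895 m/s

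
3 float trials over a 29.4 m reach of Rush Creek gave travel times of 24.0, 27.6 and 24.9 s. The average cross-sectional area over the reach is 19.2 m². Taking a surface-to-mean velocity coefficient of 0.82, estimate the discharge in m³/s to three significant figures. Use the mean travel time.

18.2 m³/s

t̄ = (24.0 + 27.6 + 24.9) / 3 = 25.5 s
v_surface = L / t̄ = 29.4 / 25.5 = 1.153 m/s
v_mean = 0.82 × 1.153 = 0.9454 m/s
Q = A × v_mean = 19.2 × 0.9454 = 18.15 m³/s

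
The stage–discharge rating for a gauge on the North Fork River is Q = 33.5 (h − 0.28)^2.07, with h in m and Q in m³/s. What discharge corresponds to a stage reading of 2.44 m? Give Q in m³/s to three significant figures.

165 m³/s

Q = 33.5 × (2.44 − 0.28)^2.07 = 33.5 × 2.16^2.07 = 165.0 m³/s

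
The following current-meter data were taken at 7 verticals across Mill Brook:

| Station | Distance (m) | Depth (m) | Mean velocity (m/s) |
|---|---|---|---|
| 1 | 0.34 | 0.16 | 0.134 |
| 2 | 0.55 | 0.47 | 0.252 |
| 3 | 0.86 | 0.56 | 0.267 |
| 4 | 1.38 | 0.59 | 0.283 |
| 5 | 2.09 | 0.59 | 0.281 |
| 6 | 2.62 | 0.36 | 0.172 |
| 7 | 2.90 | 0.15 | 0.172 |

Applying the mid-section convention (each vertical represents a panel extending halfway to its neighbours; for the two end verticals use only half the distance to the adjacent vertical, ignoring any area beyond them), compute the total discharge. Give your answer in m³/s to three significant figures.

0.329 m³/s

w_1 = (0.55 − 0.34)/2 = 0.105 m; q_1 = 0.134 × 0.16 × 0.105 = 0.002251 m³/s
w_2 = (0.86 − 0.34)/2 = 0.26 m; q_2 = 0.252 × 0.47 × 0.26 = 0.03079 m³/s
w_3 = (1.38 − 0.55)/2 = 0.415 m; q_3 = 0.267 × 0.56 × 0.415 = 0.06205 m³/s
w_4 = (2.09 − 0.86)/2 = 0.615 m; q_4 = 0.283 × 0.59 × 0.615 = 0.1027 m³/s
w_5 = (2.62 − 1.38)/2 = 0.62 m; q_5 = 0.281 × 0.59 × 0.62 = 0.1028 m³/s
w_6 = (2.90 − 2.09)/2 = 0.405 m; q_6 = 0.172 × 0.36 × 0.405 = 0.02508 m³/s
w_7 = (2.90 − 2.62)/2 = 0.14 m; q_7 = 0.172 × 0.15 × 0.14 = 0.003612 m³/s
Q = Σ qᵢ = 0.3293 m³/s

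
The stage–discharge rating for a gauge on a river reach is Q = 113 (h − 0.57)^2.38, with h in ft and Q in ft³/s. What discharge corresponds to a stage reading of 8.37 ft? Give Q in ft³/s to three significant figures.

Q = 113 × (8.37 − 0.57)^2.38 = 113 × 7.8^2.38 = 15010 ft³/s

15000 ft³/s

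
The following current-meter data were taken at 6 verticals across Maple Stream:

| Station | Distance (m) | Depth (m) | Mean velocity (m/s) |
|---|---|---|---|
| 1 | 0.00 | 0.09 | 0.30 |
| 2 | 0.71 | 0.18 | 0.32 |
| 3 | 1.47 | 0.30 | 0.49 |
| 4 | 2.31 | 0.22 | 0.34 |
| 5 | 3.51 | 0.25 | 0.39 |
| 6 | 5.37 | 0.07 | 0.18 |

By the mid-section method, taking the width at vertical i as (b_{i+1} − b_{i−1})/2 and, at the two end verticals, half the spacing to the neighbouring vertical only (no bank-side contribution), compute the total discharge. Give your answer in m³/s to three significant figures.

0.407 m³/s

w_1 = (0.71 − 0.00)/2 = 0.355 m; q_1 = 0.30 × 0.09 × 0.355 = 0.009585 m³/s
w_2 = (1.47 − 0.00)/2 = 0.735 m; q_2 = 0.32 × 0.18 × 0.735 = 0.04234 m³/s
w_3 = (2.31 − 0.71)/2 = 0.8 m; q_3 = 0.49 × 0.30 × 0.8 = 0.1176 m³/s
w_4 = (3.51 − 1.47)/2 = 1.02 m; q_4 = 0.34 × 0.22 × 1.02 = 0.07630 m³/s
w_5 = (5.37 − 2.31)/2 = 1.53 m; q_5 = 0.39 × 0.25 × 1.53 = 0.1492 m³/s
w_6 = (5.37 − 3.51)/2 = 0.93 m; q_6 = 0.18 × 0.07 × 0.93 = 0.01172 m³/s
Q = Σ qᵢ = 0.4067 m³/s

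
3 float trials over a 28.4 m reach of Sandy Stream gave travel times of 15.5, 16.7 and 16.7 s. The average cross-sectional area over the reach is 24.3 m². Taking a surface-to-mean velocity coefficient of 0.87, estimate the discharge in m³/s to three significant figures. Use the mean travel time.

t̄ = (15.5 + 16.7 + 16.7) / 3 = 16.3 s
v_surface = L / t̄ = 28.4 / 16.3 = 1.742 m/s
v_mean = 0.87 × 1.742 = 1.516 m/s
Q = A × v_mean = 24.3 × 1.516 = 36.83 m³/s

36.8 m³/s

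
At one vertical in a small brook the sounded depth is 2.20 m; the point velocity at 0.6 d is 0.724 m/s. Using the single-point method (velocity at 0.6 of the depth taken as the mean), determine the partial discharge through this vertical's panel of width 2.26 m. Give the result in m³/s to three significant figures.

3.60 m³/s

v̄ = v₀.₆ = 0.724 m/s
q = v̄ × d × w = 0.7240 × 2.20 × 2.26 = 3.600 m³/s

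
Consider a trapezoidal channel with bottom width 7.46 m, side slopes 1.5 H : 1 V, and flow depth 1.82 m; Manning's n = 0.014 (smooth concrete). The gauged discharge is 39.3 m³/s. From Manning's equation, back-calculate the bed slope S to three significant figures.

0.000606

A = (b + z·y)·y = (7.46 + 1.5×1.82)×1.82 = 18.55 m²
P = b + 2y√(1+z²) = 7.46 + 2×1.82×√(1+1.5²) = 14.02 m
R = A/P = 18.55/14.02 = 1.323 m
S = (Q·n / (1·A·R^(2/3)))² = (39.3×0.014 / (1×18.55×1.205))² = 0.0006062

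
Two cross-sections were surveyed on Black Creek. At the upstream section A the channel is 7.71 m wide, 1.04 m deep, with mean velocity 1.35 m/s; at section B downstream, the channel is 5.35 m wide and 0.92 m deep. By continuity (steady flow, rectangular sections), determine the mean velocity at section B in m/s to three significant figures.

Q = A₁V₁ = (7.71×1.04) × 1.35 = 10.82 m³/s
A₂ = 5.35 × 0.92 = 4.922 m²
V₂ = Q/A₂ = 10.82/4.922 = 2.199 m/s

2.20 m/s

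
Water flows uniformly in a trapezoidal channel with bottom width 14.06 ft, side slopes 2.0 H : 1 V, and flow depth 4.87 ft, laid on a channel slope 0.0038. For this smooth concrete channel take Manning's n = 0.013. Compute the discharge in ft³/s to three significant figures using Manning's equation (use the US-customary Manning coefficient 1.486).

A = (b + z·y)·y = (14.06 + 2.0×4.87)×4.87 = 115.9 ft²
P = b + 2y√(1+z²) = 14.06 + 2×4.87×√(1+2.0²) = 35.84 ft
R = A/P = 115.9/35.84 = 3.234 ft
Q = (1.486/n)·A·R^(2/3)·S^(1/2) = (1.486/0.013) × 115.9 × 3.234^(2/3) × 0.0038^(1/2) = 1786 ft³/s

1790 ft³/s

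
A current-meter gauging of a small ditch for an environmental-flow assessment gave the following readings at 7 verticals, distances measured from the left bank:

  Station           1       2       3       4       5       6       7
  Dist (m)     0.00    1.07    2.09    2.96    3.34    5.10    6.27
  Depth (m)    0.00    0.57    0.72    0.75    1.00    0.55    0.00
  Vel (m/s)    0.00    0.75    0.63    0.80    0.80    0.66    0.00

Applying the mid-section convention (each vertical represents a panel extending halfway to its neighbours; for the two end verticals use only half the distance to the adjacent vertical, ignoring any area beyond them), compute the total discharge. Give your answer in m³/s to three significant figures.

w_2 = (2.09 − 0.00)/2 = 1.045 m; q_2 = 0.75 × 0.57 × 1.045 = 0.4467 m³/s
w_3 = (2.96 − 1.07)/2 = 0.945 m; q_3 = 0.63 × 0.72 × 0.945 = 0.4287 m³/s
w_4 = (3.34 − 2.09)/2 = 0.625 m; q_4 = 0.80 × 0.75 × 0.625 = 0.3750 m³/s
w_5 = (5.10 − 2.96)/2 = 1.07 m; q_5 = 0.80 × 1.00 × 1.07 = 0.8560 m³/s
w_6 = (6.27 − 3.34)/2 = 1.465 m; q_6 = 0.66 × 0.55 × 1.465 = 0.5318 m³/s
Stations 1, 7 contribute zero (depth or velocity is 0).
Q = Σ qᵢ = 2.638 m³/s

2.64 m³/s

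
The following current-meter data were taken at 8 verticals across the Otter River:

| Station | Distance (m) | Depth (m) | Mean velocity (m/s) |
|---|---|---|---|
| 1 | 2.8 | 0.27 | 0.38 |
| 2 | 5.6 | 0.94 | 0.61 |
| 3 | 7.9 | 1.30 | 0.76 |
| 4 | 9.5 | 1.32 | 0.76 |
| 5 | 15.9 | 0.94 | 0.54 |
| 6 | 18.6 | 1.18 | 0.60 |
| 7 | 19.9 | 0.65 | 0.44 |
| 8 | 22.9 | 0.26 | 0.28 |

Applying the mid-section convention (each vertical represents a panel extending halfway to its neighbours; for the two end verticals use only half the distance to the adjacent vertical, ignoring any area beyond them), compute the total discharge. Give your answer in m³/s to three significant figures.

w_1 = (5.6 − 2.8)/2 = 1.4 m; q_1 = 0.38 × 0.27 × 1.4 = 0.1436 m³/s
w_2 = (7.9 − 2.8)/2 = 2.55 m; q_2 = 0.61 × 0.94 × 2.55 = 1.462 m³/s
w_3 = (9.5 − 5.6)/2 = 1.95 m; q_3 = 0.76 × 1.30 × 1.95 = 1.927 m³/s
w_4 = (15.9 − 7.9)/2 = 4 m; q_4 = 0.76 × 1.32 × 4 = 4.013 m³/s
w_5 = (18.6 − 9.5)/2 = 4.55 m; q_5 = 0.54 × 0.94 × 4.55 = 2.310 m³/s
w_6 = (19.9 − 15.9)/2 = 2 m; q_6 = 0.60 × 1.18 × 2 = 1.416 m³/s
w_7 = (22.9 − 18.6)/2 = 2.15 m; q_7 = 0.44 × 0.65 × 2.15 = 0.6149 m³/s
w_8 = (22.9 − 19.9)/2 = 1.5 m; q_8 = 0.28 × 0.26 × 1.5 = 0.1092 m³/s
Q = Σ qᵢ = 11.99 m³/s

12.0 m³/s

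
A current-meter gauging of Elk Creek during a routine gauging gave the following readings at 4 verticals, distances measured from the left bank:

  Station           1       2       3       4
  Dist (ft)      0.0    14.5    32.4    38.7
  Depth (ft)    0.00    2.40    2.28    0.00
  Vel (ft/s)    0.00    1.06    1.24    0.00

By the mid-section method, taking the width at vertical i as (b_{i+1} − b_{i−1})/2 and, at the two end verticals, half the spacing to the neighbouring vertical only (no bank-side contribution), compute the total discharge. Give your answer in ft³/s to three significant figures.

w_2 = (32.4 − 0.0)/2 = 16.2 ft; q_2 = 1.06 × 2.40 × 16.2 = 41.21 ft³/s
w_3 = (38.7 − 14.5)/2 = 12.1 ft; q_3 = 1.24 × 2.28 × 12.1 = 34.21 ft³/s
Stations 1, 4 contribute zero (depth or velocity is 0).
Q = Σ qᵢ = 75.42 ft³/s

75.4 ft³/s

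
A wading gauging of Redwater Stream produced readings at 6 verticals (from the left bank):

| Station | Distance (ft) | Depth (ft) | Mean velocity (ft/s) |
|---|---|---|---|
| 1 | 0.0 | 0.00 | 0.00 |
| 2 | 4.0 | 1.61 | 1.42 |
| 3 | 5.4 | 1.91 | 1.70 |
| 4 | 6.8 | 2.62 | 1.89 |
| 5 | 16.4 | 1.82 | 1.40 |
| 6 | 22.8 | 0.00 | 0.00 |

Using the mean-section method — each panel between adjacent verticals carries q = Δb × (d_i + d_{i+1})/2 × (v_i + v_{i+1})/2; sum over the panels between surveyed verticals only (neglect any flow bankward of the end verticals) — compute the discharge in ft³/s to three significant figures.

Panel 1-2: Δb = 4 ft, d̄ = (0.00+1.61)/2 = 0.805, v̄ = (0.00+1.42)/2 = 0.71 → q = 4×0.805×0.71 = 2.286 ft³/s
Panel 2-3: Δb = 1.4 ft, d̄ = (1.61+1.91)/2 = 1.76, v̄ = (1.42+1.70)/2 = 1.56 → q = 1.4×1.76×1.56 = 3.844 ft³/s
Panel 3-4: Δb = 1.4 ft, d̄ = (1.91+2.62)/2 = 2.265, v̄ = (1.70+1.89)/2 = 1.795 → q = 1.4×2.265×1.795 = 5.692 ft³/s
Panel 4-5: Δb = 9.6 ft, d̄ = (2.62+1.82)/2 = 2.22, v̄ = (1.89+1.40)/2 = 1.645 → q = 9.6×2.22×1.645 = 35.06 ft³/s
Panel 5-6: Δb = 6.4 ft, d̄ = (1.82+0.00)/2 = 0.91, v̄ = (1.40+0.00)/2 = 0.7 → q = 6.4×0.91×0.7 = 4.077 ft³/s
Q = Σ q = 50.96 ft³/s

51.0 ft³/s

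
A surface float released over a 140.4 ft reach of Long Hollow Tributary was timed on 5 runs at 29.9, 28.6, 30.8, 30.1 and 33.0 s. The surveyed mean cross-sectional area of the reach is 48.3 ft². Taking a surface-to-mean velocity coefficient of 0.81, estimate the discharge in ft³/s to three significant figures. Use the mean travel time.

180 ft³/s

t̄ = (29.9 + 28.6 + 30.8 + 30.1 + 33.0) / 5 = 30.48 s
v_surface = L / t̄ = 140.4 / 30.48 = 4.606 ft/s
v_mean = 0.81 × 4.606 = 3.731 ft/s
Q = A × v_mean = 48.3 × 3.731 = 180.2 ft³/s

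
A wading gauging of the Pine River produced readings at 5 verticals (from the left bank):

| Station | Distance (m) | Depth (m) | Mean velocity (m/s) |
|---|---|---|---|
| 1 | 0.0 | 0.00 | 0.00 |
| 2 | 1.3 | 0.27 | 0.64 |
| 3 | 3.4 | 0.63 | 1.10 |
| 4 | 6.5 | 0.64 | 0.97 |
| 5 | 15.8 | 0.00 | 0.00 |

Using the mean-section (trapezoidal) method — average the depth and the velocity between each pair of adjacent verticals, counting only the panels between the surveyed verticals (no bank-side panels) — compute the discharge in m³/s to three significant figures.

4.36 m³/s

Panel 1-2: Δb = 1.3 m, d̄ = (0.00+0.27)/2 = 0.135, v̄ = (0.00+0.64)/2 = 0.32 → q = 1.3×0.135×0.32 = 0.05616 m³/s
Panel 2-3: Δb = 2.1 m, d̄ = (0.27+0.63)/2 = 0.45, v̄ = (0.64+1.10)/2 = 0.87 → q = 2.1×0.45×0.87 = 0.8222 m³/s
Panel 3-4: Δb = 3.1 m, d̄ = (0.63+0.64)/2 = 0.635, v̄ = (1.10+0.97)/2 = 1.035 → q = 3.1×0.635×1.035 = 2.037 m³/s
Panel 4-5: Δb = 9.3 m, d̄ = (0.64+0.00)/2 = 0.32, v̄ = (0.97+0.00)/2 = 0.485 → q = 9.3×0.32×0.485 = 1.443 m³/s
Q = Σ q = 4.359 m³/s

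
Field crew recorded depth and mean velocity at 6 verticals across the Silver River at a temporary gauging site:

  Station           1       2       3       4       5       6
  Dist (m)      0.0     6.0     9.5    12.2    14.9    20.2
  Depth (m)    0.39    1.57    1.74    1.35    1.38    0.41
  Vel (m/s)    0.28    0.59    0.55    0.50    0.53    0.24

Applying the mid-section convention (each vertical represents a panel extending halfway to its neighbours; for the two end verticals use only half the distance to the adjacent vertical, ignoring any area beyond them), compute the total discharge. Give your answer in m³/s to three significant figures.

12.7 m³/s

w_1 = (6.0 − 0.0)/2 = 3 m; q_1 = 0.28 × 0.39 × 3 = 0.3276 m³/s
w_2 = (9.5 − 0.0)/2 = 4.75 m; q_2 = 0.59 × 1.57 × 4.75 = 4.400 m³/s
w_3 = (12.2 − 6.0)/2 = 3.1 m; q_3 = 0.55 × 1.74 × 3.1 = 2.967 m³/s
w_4 = (14.9 − 9.5)/2 = 2.7 m; q_4 = 0.50 × 1.35 × 2.7 = 1.823 m³/s
w_5 = (20.2 − 12.2)/2 = 4 m; q_5 = 0.53 × 1.38 × 4 = 2.926 m³/s
w_6 = (20.2 − 14.9)/2 = 2.65 m; q_6 = 0.24 × 0.41 × 2.65 = 0.2608 m³/s
Q = Σ qᵢ = 12.70 m³/s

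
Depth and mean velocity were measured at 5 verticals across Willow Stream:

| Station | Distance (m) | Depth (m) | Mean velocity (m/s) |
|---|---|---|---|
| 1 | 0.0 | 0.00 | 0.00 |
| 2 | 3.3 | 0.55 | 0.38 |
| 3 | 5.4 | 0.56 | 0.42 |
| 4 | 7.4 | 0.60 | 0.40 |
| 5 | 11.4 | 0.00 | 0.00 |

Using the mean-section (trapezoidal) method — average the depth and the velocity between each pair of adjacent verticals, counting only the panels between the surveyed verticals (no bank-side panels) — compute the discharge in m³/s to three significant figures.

1.35 m³/s

Panel 1-2: Δb = 3.3 m, d̄ = (0.00+0.55)/2 = 0.275, v̄ = (0.00+0.38)/2 = 0.19 → q = 3.3×0.275×0.19 = 0.1724 m³/s
Panel 2-3: Δb = 2.1 m, d̄ = (0.55+0.56)/2 = 0.555, v̄ = (0.38+0.42)/2 = 0.4 → q = 2.1×0.555×0.4 = 0.4662 m³/s
Panel 3-4: Δb = 2 m, d̄ = (0.56+0.60)/2 = 0.58, v̄ = (0.42+0.40)/2 = 0.41 → q = 2×0.58×0.41 = 0.4756 m³/s
Panel 4-5: Δb = 4 m, d̄ = (0.60+0.00)/2 = 0.3, v̄ = (0.40+0.00)/2 = 0.2 → q = 4×0.3×0.2 = 0.2400 m³/s
Q = Σ q = 1.354 m³/s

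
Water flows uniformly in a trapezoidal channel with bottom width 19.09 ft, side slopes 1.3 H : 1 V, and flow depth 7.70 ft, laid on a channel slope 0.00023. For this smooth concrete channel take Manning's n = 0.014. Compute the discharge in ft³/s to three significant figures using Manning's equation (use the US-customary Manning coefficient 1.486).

1060 ft³/s

A = (b + z·y)·y = (19.09 + 1.3×7.70)×7.70 = 224.1 ft²
P = b + 2y√(1+z²) = 19.09 + 2×7.70×√(1+1.3²) = 44.35 ft
R = A/P = 224.1/44.35 = 5.053 ft
Q = (1.486/n)·A·R^(2/3)·S^(1/2) = (1.486/0.014) × 224.1 × 5.053^(2/3) × 0.00023^(1/2) = 1062 ft³/s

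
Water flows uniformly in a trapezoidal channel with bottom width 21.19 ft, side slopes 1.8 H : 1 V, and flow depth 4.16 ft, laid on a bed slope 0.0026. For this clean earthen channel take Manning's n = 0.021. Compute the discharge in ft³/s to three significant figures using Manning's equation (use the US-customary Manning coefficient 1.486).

A = (b + z·y)·y = (21.19 + 1.8×4.16)×4.16 = 119.3 ft²
P = b + 2y√(1+z²) = 21.19 + 2×4.16×√(1+1.8²) = 38.32 ft
R = A/P = 119.3/38.32 = 3.113 ft
Q = (1.486/n)·A·R^(2/3)·S^(1/2) = (1.486/0.021) × 119.3 × 3.113^(2/3) × 0.0026^(1/2) = 917.8 ft³/s

918 ft³/s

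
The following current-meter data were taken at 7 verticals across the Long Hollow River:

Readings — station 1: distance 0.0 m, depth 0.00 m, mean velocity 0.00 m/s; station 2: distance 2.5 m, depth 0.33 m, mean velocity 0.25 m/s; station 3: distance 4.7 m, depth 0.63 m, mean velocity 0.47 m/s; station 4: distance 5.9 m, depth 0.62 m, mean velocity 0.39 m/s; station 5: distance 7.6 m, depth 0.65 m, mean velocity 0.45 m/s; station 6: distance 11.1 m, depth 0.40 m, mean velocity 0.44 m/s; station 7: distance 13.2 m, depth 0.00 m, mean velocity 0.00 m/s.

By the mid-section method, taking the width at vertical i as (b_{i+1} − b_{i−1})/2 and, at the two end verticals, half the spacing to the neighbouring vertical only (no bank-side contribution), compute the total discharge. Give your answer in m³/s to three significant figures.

w_2 = (4.7 − 0.0)/2 = 2.35 m; q_2 = 0.25 × 0.33 × 2.35 = 0.1939 m³/s
w_3 = (5.9 − 2.5)/2 = 1.7 m; q_3 = 0.47 × 0.63 × 1.7 = 0.5034 m³/s
w_4 = (7.6 − 4.7)/2 = 1.45 m; q_4 = 0.39 × 0.62 × 1.45 = 0.3506 m³/s
w_5 = (11.1 − 5.9)/2 = 2.6 m; q_5 = 0.45 × 0.65 × 2.6 = 0.7605 m³/s
w_6 = (13.2 − 7.6)/2 = 2.8 m; q_6 = 0.44 × 0.40 × 2.8 = 0.4928 m³/s
Stations 1, 7 contribute zero (depth or velocity is 0).
Q = Σ qᵢ = 2.301 m³/s

2.30 m³/s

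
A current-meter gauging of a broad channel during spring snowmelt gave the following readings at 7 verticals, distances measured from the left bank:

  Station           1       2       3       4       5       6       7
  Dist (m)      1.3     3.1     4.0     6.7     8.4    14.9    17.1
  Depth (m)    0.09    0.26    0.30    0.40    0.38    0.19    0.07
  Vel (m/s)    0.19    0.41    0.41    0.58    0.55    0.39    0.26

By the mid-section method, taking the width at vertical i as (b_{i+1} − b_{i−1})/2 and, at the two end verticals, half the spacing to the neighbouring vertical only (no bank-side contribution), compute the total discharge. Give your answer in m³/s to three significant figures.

w_1 = (3.1 − 1.3)/2 = 0.9 m; q_1 = 0.19 × 0.09 × 0.9 = 0.01539 m³/s
w_2 = (4.0 − 1.3)/2 = 1.35 m; q_2 = 0.41 × 0.26 × 1.35 = 0.1439 m³/s
w_3 = (6.7 − 3.1)/2 = 1.8 m; q_3 = 0.41 × 0.30 × 1.8 = 0.2214 m³/s
w_4 = (8.4 − 4.0)/2 = 2.2 m; q_4 = 0.58 × 0.40 × 2.2 = 0.5104 m³/s
w_5 = (14.9 − 6.7)/2 = 4.1 m; q_5 = 0.55 × 0.38 × 4.1 = 0.8569 m³/s
w_6 = (17.1 − 8.4)/2 = 4.35 m; q_6 = 0.39 × 0.19 × 4.35 = 0.3223 m³/s
w_7 = (17.1 − 14.9)/2 = 1.1 m; q_7 = 0.26 × 0.07 × 1.1 = 0.02002 m³/s
Q = Σ qᵢ = 2.090 m³/s

2.09 m³/s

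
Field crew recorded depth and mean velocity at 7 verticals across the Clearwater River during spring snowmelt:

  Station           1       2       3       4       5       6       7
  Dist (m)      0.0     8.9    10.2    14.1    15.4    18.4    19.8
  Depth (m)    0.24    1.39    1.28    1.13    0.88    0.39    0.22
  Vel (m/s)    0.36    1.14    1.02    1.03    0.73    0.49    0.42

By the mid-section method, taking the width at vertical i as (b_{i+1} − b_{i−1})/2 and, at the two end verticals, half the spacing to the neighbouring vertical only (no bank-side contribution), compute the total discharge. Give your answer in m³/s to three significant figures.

16.8 m³/s

w_1 = (8.9 − 0.0)/2 = 4.45 m; q_1 = 0.36 × 0.24 × 4.45 = 0.3845 m³/s
w_2 = (10.2 − 0.0)/2 = 5.1 m; q_2 = 1.14 × 1.39 × 5.1 = 8.081 m³/s
w_3 = (14.1 − 8.9)/2 = 2.6 m; q_3 = 1.02 × 1.28 × 2.6 = 3.395 m³/s
w_4 = (15.4 − 10.2)/2 = 2.6 m; q_4 = 1.03 × 1.13 × 2.6 = 3.026 m³/s
w_5 = (18.4 − 14.1)/2 = 2.15 m; q_5 = 0.73 × 0.88 × 2.15 = 1.381 m³/s
w_6 = (19.8 − 15.4)/2 = 2.2 m; q_6 = 0.49 × 0.39 × 2.2 = 0.4204 m³/s
w_7 = (19.8 − 18.4)/2 = 0.7 m; q_7 = 0.42 × 0.22 × 0.7 = 0.06468 m³/s
Q = Σ qᵢ = 16.75 m³/s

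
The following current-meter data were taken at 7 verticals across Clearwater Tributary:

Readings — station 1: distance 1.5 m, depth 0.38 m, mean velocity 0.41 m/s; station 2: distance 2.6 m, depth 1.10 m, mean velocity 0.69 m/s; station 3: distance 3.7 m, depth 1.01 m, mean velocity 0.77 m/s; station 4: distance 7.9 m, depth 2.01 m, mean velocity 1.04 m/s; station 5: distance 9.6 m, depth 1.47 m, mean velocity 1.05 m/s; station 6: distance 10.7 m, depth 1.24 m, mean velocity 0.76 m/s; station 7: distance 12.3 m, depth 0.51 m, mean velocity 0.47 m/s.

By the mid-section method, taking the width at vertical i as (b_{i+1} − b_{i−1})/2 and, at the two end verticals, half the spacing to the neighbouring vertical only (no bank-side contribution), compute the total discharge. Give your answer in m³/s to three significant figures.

12.8 m³/s

w_1 = (2.6 − 1.5)/2 = 0.55 m; q_1 = 0.41 × 0.38 × 0.55 = 0.08569 m³/s
w_2 = (3.7 − 1.5)/2 = 1.1 m; q_2 = 0.69 × 1.10 × 1.1 = 0.8349 m³/s
w_3 = (7.9 − 2.6)/2 = 2.65 m; q_3 = 0.77 × 1.01 × 2.65 = 2.061 m³/s
w_4 = (9.6 − 3.7)/2 = 2.95 m; q_4 = 1.04 × 2.01 × 2.95 = 6.167 m³/s
w_5 = (10.7 − 7.9)/2 = 1.4 m; q_5 = 1.05 × 1.47 × 1.4 = 2.161 m³/s
w_6 = (12.3 − 9.6)/2 = 1.35 m; q_6 = 0.76 × 1.24 × 1.35 = 1.272 m³/s
w_7 = (12.3 − 10.7)/2 = 0.8 m; q_7 = 0.47 × 0.51 × 0.8 = 0.1918 m³/s
Q = Σ qᵢ = 12.77 m³/s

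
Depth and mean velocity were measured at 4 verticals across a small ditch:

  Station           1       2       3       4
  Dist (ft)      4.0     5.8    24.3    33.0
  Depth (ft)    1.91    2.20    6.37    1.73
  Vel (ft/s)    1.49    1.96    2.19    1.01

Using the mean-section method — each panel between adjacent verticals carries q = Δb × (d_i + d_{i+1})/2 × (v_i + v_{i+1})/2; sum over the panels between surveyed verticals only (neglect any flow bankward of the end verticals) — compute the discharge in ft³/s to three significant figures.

Panel 1-2: Δb = 1.8 ft, d̄ = (1.91+2.20)/2 = 2.055, v̄ = (1.49+1.96)/2 = 1.725 → q = 1.8×2.055×1.725 = 6.381 ft³/s
Panel 2-3: Δb = 18.5 ft, d̄ = (2.20+6.37)/2 = 4.285, v̄ = (1.96+2.19)/2 = 2.075 → q = 18.5×4.285×2.075 = 164.5 ft³/s
Panel 3-4: Δb = 8.7 ft, d̄ = (6.37+1.73)/2 = 4.05, v̄ = (2.19+1.01)/2 = 1.6 → q = 8.7×4.05×1.6 = 56.38 ft³/s
Q = Σ q = 227.2 ft³/s

227 ft³/s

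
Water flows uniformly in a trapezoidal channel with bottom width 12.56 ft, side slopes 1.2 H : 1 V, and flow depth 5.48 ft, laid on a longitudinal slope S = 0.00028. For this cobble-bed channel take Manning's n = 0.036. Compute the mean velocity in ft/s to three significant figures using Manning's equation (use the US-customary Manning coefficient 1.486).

A = (b + z·y)·y = (12.56 + 1.2×5.48)×5.48 = 104.9 ft²
P = b + 2y√(1+z²) = 12.56 + 2×5.48×√(1+1.2²) = 29.68 ft
R = A/P = 104.9/29.68 = 3.533 ft
Q = (1.486/n)·A·R^(2/3)·S^(1/2) = (1.486/0.036) × 104.9 × 3.533^(2/3) × 0.00028^(1/2) = 168.0 ft³/s
V = Q/A = 168.0/104.9 = 1.602 ft/s

1.60 ft/s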